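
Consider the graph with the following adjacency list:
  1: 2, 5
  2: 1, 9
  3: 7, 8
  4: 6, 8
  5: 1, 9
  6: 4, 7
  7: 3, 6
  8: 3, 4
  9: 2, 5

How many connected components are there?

Starting from 1 we can reach 1, 2, 5, 9. That is one component of size 4.
Starting from 3 we can reach 3, 4, 6, 7, 8. That is one component of size 5.
Total: 2 components.

2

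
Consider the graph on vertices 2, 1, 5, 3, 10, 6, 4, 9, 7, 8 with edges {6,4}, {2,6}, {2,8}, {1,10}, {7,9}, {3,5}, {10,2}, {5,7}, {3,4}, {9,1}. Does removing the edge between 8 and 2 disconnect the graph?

Yes

Removing 8 - 2 leaves no path between 8 and 2: the component count goes from 1 to 2. So it is a bridge.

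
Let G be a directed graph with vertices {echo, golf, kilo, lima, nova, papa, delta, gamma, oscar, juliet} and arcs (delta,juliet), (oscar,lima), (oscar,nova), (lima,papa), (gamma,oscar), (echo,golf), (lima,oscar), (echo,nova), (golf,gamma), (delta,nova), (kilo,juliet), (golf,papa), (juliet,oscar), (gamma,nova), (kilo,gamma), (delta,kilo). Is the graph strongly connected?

No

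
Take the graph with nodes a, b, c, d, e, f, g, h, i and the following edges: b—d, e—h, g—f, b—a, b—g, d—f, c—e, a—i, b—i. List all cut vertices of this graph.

Removing b increases the component count from 2 to 3, so b is a cut vertex.
Removing e increases the component count from 2 to 3, so e is a cut vertex.
By contrast removing a leaves 2 components; it is not a cut vertex. No other vertex is a cut vertex either.

b, e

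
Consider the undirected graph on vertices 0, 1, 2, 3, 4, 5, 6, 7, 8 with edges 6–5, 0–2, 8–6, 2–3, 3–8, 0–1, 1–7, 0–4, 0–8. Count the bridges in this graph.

5

The edges on the cycle 0-2-3-8-0 are not bridges since each lies on that cycle.
But removing 8–6 disconnects 8 from 6; removing 0–4 disconnects 0 from 4; removing 6–5 disconnects 6 from 5; removing 7–1 disconnects 7 from 1 — these are bridges.
In total 5 edges are bridges.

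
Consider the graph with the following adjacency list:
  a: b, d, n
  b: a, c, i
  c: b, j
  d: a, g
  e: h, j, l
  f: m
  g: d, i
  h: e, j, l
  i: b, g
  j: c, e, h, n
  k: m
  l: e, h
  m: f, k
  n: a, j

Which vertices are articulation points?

j, m

Removing j increases the component count from 2 to 3, so j is a cut vertex.
Removing m increases the component count from 2 to 3, so m is a cut vertex.
By contrast removing a leaves 2 components; it is not a cut vertex. No other vertex is a cut vertex either.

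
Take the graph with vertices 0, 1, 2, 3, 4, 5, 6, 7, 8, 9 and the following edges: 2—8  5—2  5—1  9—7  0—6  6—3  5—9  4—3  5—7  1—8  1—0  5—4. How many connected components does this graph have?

1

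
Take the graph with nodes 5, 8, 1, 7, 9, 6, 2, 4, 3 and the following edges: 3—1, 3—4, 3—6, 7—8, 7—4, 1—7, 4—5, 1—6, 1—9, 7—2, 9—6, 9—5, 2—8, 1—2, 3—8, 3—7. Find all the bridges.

The edges on the cycle 1-9-6-1 are not bridges since each lies on that cycle.
Every edge lies on some cycle, so there are no bridges.

none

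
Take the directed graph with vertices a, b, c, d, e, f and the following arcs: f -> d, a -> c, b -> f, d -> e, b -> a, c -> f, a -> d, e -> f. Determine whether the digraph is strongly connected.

No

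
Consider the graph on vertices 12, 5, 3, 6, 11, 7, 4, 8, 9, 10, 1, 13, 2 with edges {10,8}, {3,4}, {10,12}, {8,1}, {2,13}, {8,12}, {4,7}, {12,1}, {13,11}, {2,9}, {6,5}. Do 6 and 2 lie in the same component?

No

The component containing 6 is {5, 6}, and 2 is not in it.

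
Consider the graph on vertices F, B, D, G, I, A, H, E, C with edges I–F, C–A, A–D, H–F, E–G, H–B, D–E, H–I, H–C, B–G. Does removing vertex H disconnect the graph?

Deleting H raises the number of components from 1 to 2, so H is a cut vertex.

Yes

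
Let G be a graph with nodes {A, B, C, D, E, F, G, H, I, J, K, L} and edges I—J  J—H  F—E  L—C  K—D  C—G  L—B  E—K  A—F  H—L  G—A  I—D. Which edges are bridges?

B-L

The edges on the cycle I-J-H-L-C-G-A-F-E-K-D-I are not bridges since each lies on that cycle.
But removing B—L disconnects B from L — this is a bridge.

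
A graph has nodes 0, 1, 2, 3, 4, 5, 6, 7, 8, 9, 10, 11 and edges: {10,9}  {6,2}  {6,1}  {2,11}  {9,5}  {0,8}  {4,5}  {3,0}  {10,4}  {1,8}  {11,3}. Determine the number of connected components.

3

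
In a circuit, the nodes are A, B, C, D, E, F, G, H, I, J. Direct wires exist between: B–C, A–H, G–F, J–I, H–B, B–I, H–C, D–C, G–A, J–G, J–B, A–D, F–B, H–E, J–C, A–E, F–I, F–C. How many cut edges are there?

0

The edges on the cycle G-A-H-B-F-G are not bridges since each lies on that cycle.
Every edge lies on some cycle, so there are no bridges.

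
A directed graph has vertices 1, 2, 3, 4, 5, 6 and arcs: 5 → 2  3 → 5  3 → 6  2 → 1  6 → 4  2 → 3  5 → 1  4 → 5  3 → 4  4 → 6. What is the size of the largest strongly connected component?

{2, 3, 4, 5, 6} are all mutually reachable — one SCC of size 5.
{1} is an SCC by itself.
The largest has 5 vertices.

5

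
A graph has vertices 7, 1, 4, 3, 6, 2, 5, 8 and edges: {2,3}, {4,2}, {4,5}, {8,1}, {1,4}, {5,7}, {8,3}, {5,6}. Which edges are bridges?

4-5, 5-6, 5-7

The edges on the cycle 8-1-4-2-3-8 are not bridges since each lies on that cycle.
But removing 5-6 disconnects 5 from 6; removing 4-5 disconnects 4 from 5; removing 5-7 disconnects 5 from 7 — these are bridges.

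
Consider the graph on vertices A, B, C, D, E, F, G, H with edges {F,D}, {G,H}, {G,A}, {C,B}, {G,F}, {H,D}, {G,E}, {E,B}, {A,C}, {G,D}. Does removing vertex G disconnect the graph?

Yes

Deleting G raises the number of components from 1 to 2, so G is a cut vertex.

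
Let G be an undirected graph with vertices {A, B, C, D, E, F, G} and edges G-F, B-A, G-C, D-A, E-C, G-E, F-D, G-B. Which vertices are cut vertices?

G

Removing G increases the component count from 1 to 2, so G is a cut vertex.
By contrast removing D leaves 1 component; it is not a cut vertex. No other vertex is a cut vertex either.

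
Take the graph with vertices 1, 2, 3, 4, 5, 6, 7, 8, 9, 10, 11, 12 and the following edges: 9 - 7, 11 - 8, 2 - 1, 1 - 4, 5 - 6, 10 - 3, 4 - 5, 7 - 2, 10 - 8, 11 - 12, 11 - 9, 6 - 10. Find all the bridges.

10-3, 11-12

The edges on the cycle 11-9-7-2-1-4-5-6-10-8-11 are not bridges since each lies on that cycle.
But removing 10 - 3 disconnects 10 from 3; removing 11 - 12 disconnects 11 from 12 — these are bridges.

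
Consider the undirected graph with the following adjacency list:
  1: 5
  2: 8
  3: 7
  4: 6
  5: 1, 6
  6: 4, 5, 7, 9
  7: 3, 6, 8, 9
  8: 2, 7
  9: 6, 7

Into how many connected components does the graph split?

Starting from 1 we can reach 1, 2, 3, 4, 5, 6, 7, 8, 9. That is one component of size 9.
Total: 1 component.

1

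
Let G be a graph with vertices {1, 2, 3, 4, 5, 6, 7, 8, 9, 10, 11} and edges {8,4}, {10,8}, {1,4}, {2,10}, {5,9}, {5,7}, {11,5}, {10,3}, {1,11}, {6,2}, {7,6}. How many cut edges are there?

2

The edges on the cycle 1-11-5-7-6-2-10-8-4-1 are not bridges since each lies on that cycle.
But removing 3-10 disconnects 3 from 10; removing 5-9 disconnects 5 from 9 — these are bridges.
That makes 2 bridges.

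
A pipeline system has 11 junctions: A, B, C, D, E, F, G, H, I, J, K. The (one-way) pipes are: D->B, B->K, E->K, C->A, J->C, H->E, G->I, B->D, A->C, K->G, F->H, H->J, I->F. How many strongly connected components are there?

4

{E, F, G, H, I, K} are all mutually reachable — one SCC of size 6.
{A, C} are all mutually reachable — one SCC of size 2.
{B, D} are all mutually reachable — one SCC of size 2.
{J} is an SCC by itself.
That gives 4 strongly connected components.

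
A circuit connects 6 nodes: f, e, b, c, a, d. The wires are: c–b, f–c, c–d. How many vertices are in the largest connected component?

4

e is isolated — a component by itself.
a is isolated — a component by itself.
Starting from b we can reach b, c, d, f. That is one component of size 4.
The largest has 4 vertices.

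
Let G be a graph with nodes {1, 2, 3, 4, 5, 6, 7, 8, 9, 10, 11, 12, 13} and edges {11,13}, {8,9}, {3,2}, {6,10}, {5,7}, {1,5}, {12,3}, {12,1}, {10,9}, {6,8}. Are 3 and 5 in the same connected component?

Yes

From 3 we can reach 1, 2, 3, 5, 7, 12, which includes 5.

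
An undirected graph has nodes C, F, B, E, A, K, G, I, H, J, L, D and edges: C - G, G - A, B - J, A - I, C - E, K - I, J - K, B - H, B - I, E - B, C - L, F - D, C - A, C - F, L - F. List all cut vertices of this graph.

Removing B increases the component count from 1 to 2, so B is a cut vertex.
Removing C increases the component count from 1 to 2, so C is a cut vertex.
Removing F increases the component count from 1 to 2, so F is a cut vertex.
By contrast removing D leaves 1 component; it is not a cut vertex. No other vertex is a cut vertex either.

B, C, F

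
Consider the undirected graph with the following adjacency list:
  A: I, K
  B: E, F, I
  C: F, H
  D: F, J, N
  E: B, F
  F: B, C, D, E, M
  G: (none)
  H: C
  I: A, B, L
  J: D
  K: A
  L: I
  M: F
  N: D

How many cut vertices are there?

Removing A increases the component count from 2 to 3, so A is a cut vertex.
Removing B increases the component count from 2 to 3, so B is a cut vertex.
Removing C increases the component count from 2 to 3, so C is a cut vertex.
Likewise D, F, I are cut vertices.
By contrast removing N leaves 2 components; it is not a cut vertex. No other vertex is a cut vertex either.

6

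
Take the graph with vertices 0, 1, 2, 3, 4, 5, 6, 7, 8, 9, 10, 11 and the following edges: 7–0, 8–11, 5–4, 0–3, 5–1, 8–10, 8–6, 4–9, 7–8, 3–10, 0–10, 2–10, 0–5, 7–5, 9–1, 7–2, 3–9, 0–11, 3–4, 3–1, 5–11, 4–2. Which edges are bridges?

The edges on the cycle 7-0-3-10-8-7 are not bridges since each lies on that cycle.
But removing 8–6 disconnects 8 from 6 — this is a bridge.

6-8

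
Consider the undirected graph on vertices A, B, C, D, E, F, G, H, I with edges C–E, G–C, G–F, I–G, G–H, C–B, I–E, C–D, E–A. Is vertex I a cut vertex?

Deleting I leaves 1 component (was 1) (its neighbors E, G remain connected to each other), so I is not a cut vertex.

No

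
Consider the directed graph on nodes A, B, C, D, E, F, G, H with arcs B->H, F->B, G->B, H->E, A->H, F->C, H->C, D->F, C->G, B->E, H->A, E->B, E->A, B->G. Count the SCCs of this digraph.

{A, B, C, E, G, H} are all mutually reachable — one SCC of size 6.
{F} is an SCC by itself.
{D} is an SCC by itself.
That gives 3 strongly connected components.

3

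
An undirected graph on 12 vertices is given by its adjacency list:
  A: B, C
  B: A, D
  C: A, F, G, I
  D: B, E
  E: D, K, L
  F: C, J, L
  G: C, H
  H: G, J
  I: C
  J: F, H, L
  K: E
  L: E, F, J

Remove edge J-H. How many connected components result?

J and H are still connected via J-F-C-G-H, so the component count stays at 1.

1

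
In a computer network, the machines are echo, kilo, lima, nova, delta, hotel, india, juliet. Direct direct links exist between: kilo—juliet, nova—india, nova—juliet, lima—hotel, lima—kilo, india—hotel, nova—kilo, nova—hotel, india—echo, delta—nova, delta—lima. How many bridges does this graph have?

1

The edges on the cycle delta-nova-kilo-lima-delta are not bridges since each lies on that cycle.
But removing echo—india disconnects echo from india — this is a bridge.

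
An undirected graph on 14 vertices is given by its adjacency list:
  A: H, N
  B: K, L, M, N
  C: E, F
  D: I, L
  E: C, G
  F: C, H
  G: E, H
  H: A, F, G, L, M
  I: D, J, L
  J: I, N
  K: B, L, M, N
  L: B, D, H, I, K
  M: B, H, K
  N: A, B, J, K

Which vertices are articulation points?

H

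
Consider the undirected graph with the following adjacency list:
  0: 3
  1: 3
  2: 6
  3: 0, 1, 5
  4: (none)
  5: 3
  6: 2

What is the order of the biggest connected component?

4 is isolated — a component by itself.
Starting from 2 we can reach 2, 6. That is one component of size 2.
Starting from 0 we can reach 0, 1, 3, 5. That is one component of size 4.
The largest has 4 vertices.

4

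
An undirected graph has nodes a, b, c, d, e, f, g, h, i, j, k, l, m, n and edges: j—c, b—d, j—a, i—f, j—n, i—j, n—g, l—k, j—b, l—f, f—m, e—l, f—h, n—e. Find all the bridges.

a-j, b-d, b-j, c-j, f-h, f-m, g-n, k-l

The edges on the cycle i-j-n-e-l-f-i are not bridges since each lies on that cycle.
But removing n—g disconnects n from g; removing j—c disconnects j from c; removing j—a disconnects j from a; removing f—m disconnects f from m — these are bridges.
In total 8 edges are bridges.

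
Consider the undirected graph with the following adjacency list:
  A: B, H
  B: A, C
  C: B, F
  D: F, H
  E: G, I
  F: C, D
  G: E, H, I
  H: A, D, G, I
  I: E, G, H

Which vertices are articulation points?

H

Removing H increases the component count from 1 to 2, so H is a cut vertex.
By contrast removing I leaves 1 component; it is not a cut vertex. No other vertex is a cut vertex either.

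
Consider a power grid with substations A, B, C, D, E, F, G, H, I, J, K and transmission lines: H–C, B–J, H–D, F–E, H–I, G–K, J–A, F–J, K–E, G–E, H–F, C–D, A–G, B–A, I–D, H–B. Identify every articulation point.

Removing H increases the component count from 1 to 2, so H is a cut vertex.
By contrast removing F leaves 1 component; it is not a cut vertex. No other vertex is a cut vertex either.

H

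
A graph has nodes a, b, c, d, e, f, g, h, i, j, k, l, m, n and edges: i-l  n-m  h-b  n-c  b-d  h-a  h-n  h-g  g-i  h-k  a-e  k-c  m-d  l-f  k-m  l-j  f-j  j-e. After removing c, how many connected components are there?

1

With c gone, the remaining components are: {a, b, d, e, f, g, h, i, j, k, l, m, n}.
That is 1 component.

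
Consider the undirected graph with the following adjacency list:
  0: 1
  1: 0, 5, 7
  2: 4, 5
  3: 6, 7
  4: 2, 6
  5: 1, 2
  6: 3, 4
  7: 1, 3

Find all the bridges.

0-1

The edges on the cycle 5-2-4-6-3-7-1-5 are not bridges since each lies on that cycle.
But removing 1-0 disconnects 1 from 0 — this is a bridge.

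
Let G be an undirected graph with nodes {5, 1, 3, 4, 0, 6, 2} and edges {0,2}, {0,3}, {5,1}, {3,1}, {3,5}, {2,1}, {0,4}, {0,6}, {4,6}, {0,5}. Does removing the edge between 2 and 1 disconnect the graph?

After removing 2–1, the path 2-0-3-1 still connects them, so the edge is not a bridge.

No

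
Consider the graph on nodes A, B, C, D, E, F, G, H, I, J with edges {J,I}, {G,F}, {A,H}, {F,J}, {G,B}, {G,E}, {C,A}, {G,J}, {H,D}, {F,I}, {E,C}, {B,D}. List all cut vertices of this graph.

Removing G increases the component count from 1 to 2, so G is a cut vertex.
By contrast removing F leaves 1 component; it is not a cut vertex. No other vertex is a cut vertex either.

G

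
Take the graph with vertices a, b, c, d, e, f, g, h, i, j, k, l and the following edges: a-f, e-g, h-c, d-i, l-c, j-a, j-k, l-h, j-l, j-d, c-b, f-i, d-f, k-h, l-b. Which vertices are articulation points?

Removing j increases the component count from 2 to 3, so j is a cut vertex.
By contrast removing f leaves 2 components; it is not a cut vertex. No other vertex is a cut vertex either.

j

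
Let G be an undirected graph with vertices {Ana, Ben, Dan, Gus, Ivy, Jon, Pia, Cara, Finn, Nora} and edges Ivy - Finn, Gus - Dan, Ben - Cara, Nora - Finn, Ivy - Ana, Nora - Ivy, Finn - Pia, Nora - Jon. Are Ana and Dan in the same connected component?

The component containing Ana is {Ana, Ivy, Jon, Pia, Finn, Nora}, and Dan is not in it.

No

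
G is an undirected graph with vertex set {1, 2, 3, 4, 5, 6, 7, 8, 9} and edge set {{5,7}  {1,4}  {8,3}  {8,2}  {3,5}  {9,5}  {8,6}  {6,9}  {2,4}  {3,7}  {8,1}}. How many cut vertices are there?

1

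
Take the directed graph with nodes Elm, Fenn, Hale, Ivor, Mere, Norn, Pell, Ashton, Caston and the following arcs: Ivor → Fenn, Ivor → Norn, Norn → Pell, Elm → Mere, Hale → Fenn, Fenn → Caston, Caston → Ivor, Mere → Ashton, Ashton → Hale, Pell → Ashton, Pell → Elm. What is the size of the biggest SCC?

9

{Elm, Fenn, Hale, Ivor, Mere, Norn, Pell, Ashton, Caston} are all mutually reachable — one SCC of size 9.
The largest has 9 vertices.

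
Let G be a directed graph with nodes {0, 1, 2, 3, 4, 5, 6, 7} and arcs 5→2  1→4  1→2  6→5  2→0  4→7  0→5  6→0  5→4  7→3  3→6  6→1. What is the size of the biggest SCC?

8

{0, 1, 2, 3, 4, 5, 6, 7} are all mutually reachable — one SCC of size 8.
The largest has 8 vertices.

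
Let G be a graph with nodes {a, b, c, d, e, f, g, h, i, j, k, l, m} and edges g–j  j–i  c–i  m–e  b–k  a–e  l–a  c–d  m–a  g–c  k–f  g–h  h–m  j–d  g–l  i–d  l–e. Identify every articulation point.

Removing g increases the component count from 2 to 3, so g is a cut vertex.
Removing k increases the component count from 2 to 3, so k is a cut vertex.
By contrast removing d leaves 2 components; it is not a cut vertex. No other vertex is a cut vertex either.

g, k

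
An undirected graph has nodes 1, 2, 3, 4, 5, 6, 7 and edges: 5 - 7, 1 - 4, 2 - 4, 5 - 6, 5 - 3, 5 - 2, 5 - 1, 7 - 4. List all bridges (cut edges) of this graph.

The edges on the cycle 5-7-4-1-5 are not bridges since each lies on that cycle.
But removing 5 - 6 disconnects 5 from 6; removing 5 - 3 disconnects 5 from 3 — these are bridges.

3-5, 5-6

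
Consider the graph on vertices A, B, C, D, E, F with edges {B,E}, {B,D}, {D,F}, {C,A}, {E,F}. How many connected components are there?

Starting from A we can reach A, C. That is one component of size 2.
Starting from B we can reach B, D, E, F. That is one component of size 4.
Total: 2 components.

2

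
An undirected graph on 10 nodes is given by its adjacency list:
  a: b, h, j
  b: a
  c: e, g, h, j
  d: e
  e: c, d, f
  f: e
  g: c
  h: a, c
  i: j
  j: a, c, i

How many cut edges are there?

The edges on the cycle c-j-a-h-c are not bridges since each lies on that cycle.
But removing a-b disconnects a from b; removing c-e disconnects c from e; removing c-g disconnects c from g; removing j-i disconnects j from i — these are bridges.
In total 6 edges are bridges.

6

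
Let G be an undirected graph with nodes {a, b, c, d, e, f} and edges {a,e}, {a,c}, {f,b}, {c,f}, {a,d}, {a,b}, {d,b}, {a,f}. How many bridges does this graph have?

1

The edges on the cycle a-c-f-a are not bridges since each lies on that cycle.
But removing e - a disconnects e from a — this is a bridge.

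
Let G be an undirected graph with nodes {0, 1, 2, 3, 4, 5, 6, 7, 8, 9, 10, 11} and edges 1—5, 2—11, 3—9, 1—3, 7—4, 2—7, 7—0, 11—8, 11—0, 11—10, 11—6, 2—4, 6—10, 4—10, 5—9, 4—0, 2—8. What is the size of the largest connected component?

8

Starting from 1 we can reach 1, 3, 5, 9. That is one component of size 4.
Starting from 0 we can reach 0, 2, 4, 6, 7, 8, 10, 11. That is one component of size 8.
The largest has 8 vertices.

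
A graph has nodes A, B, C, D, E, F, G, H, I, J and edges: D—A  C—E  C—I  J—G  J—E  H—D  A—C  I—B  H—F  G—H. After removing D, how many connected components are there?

With D gone, the remaining components are: {A, B, C, E, F, G, H, I, J}.
That is 1 component.

1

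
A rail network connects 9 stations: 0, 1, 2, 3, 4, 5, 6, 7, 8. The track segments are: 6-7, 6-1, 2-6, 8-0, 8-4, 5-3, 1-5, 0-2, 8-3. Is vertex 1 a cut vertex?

Deleting 1 leaves 1 component (was 1) (its neighbors 5, 6 remain connected to each other), so 1 is not a cut vertex.

No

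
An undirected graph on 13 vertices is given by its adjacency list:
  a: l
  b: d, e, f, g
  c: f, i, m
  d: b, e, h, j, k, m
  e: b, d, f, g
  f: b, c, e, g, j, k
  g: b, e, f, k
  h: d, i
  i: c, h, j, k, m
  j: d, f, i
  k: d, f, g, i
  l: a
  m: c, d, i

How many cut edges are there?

1

The edges on the cycle b-g-e-d-b are not bridges since each lies on that cycle.
But removing a-l disconnects a from l — this is a bridge.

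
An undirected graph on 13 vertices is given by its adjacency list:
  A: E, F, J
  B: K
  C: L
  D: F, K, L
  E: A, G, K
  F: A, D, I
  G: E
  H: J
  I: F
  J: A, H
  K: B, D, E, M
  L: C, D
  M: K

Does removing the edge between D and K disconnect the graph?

No

After removing D-K, the path D-F-A-E-K still connects them, so the edge is not a bridge.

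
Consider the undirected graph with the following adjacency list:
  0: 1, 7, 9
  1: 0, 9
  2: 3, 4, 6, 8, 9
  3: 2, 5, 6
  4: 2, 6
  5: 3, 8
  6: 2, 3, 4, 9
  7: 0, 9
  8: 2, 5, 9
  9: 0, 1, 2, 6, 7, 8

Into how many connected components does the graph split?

Starting from 0 we can reach 0, 1, 2, 3, 4, 5, 6, 7, 8, 9. That is one component of size 10.
Total: 1 component.

1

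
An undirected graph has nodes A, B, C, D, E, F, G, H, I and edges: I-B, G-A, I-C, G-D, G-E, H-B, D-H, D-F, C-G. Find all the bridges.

A-G, D-F, E-G

The edges on the cycle I-C-G-D-H-B-I are not bridges since each lies on that cycle.
But removing E-G disconnects E from G; removing D-F disconnects D from F; removing G-A disconnects G from A — these are bridges.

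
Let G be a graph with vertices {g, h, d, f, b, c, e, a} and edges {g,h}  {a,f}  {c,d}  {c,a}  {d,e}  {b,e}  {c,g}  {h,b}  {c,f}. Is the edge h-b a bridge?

No

After removing h-b, the path h-g-c-d-e-b still connects them, so the edge is not a bridge.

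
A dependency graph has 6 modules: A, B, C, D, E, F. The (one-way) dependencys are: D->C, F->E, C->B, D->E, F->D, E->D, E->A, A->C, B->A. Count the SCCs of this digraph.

{A, B, C} are all mutually reachable — one SCC of size 3.
{D, E} are all mutually reachable — one SCC of size 2.
{F} is an SCC by itself.
That gives 3 strongly connected components.

3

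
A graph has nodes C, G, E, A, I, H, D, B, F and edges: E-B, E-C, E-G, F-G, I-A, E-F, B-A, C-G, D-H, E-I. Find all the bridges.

D-H

The edges on the cycle E-C-G-E are not bridges since each lies on that cycle.
But removing H-D disconnects H from D — this is a bridge.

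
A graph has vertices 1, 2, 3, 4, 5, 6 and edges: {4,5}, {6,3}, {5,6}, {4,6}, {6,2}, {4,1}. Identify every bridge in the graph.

The edges on the cycle 4-5-6-4 are not bridges since each lies on that cycle.
But removing 6–2 disconnects 6 from 2; removing 4–1 disconnects 4 from 1; removing 6–3 disconnects 6 from 3 — these are bridges.

1-4, 2-6, 3-6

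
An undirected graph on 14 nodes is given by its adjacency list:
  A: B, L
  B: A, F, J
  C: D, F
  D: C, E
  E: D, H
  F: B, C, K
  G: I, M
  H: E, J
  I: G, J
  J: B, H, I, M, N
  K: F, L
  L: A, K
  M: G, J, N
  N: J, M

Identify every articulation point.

Removing J increases the component count from 1 to 2, so J is a cut vertex.
By contrast removing K leaves 1 component; it is not a cut vertex. No other vertex is a cut vertex either.

J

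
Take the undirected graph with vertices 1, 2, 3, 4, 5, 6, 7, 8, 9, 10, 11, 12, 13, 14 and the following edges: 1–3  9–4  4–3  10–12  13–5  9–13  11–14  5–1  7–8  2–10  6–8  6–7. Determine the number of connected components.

Starting from 11 we can reach 11, 14. That is one component of size 2.
Starting from 6 we can reach 6, 7, 8. That is one component of size 3.
Starting from 2 we can reach 2, 10, 12. That is one component of size 3.
Starting from 1 we can reach 1, 3, 4, 5, 9, 13. That is one component of size 6.
Total: 4 components.

4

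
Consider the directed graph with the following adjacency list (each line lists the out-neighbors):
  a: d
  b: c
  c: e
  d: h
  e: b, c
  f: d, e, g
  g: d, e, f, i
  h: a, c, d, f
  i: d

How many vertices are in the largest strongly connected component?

{a, d, f, g, h, i} are all mutually reachable — one SCC of size 6.
{b, c, e} are all mutually reachable — one SCC of size 3.
The largest has 6 vertices.

6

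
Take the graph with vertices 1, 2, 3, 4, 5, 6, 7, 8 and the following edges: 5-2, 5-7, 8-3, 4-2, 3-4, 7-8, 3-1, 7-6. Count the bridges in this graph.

2

The edges on the cycle 5-7-8-3-4-2-5 are not bridges since each lies on that cycle.
But removing 3-1 disconnects 3 from 1; removing 7-6 disconnects 7 from 6 — these are bridges.
That makes 2 bridges.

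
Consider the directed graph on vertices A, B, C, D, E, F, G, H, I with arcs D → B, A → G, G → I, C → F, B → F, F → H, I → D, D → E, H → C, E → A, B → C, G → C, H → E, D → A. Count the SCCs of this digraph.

{A, B, C, D, E, F, G, H, I} are all mutually reachable — one SCC of size 9.
That gives 1 strongly connected component.

1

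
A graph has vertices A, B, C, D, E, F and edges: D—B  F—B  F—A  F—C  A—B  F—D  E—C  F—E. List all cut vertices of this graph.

F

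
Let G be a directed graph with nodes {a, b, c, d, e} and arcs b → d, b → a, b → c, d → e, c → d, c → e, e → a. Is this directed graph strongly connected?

No

There is no directed path from c to b, so the graph is not strongly connected.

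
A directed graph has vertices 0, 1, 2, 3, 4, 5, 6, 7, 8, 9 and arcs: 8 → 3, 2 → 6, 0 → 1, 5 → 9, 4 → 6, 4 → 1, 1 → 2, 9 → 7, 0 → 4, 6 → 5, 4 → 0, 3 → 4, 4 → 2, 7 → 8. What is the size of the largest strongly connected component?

{0, 1, 2, 3, 4, 5, 6, 7, 8, 9} are all mutually reachable — one SCC of size 10.
The largest has 10 vertices.

10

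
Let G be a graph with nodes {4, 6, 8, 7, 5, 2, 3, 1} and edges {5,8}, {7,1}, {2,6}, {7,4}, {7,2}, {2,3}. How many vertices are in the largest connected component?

6

Starting from 5 we can reach 5, 8. That is one component of size 2.
Starting from 1 we can reach 1, 2, 3, 4, 6, 7. That is one component of size 6.
The largest has 6 vertices.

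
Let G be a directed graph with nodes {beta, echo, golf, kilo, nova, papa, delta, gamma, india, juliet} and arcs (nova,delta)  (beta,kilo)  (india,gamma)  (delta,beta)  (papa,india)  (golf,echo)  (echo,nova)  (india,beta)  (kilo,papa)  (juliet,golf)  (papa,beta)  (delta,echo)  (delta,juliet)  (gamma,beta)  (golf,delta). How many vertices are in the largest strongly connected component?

{echo, golf, nova, delta, juliet} are all mutually reachable — one SCC of size 5.
{beta, kilo, papa, gamma, india} are all mutually reachable — one SCC of size 5.
The largest has 5 vertices.

5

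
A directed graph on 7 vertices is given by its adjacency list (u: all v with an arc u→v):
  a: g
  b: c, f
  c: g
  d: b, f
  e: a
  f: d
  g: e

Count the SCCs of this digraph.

{a, e, g} are all mutually reachable — one SCC of size 3.
{b, d, f} are all mutually reachable — one SCC of size 3.
{c} is an SCC by itself.
That gives 3 strongly connected components.

3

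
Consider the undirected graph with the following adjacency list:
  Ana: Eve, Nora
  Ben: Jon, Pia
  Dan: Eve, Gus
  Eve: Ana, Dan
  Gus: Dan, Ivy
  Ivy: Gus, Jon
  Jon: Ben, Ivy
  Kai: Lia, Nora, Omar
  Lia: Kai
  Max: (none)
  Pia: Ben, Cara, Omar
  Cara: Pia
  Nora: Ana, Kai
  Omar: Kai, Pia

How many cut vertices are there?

Removing Kai increases the component count from 2 to 3, so Kai is a cut vertex.
Removing Pia increases the component count from 2 to 3, so Pia is a cut vertex.
By contrast removing Jon leaves 2 components; it is not a cut vertex. No other vertex is a cut vertex either.

2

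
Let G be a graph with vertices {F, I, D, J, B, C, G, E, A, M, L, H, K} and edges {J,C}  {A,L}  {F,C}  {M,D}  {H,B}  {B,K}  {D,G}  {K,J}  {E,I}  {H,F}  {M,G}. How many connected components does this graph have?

4

Starting from E we can reach E, I. That is one component of size 2.
Starting from A we can reach A, L. That is one component of size 2.
Starting from D we can reach D, G, M. That is one component of size 3.
Starting from B we can reach B, C, F, H, J, K. That is one component of size 6.
Total: 4 components.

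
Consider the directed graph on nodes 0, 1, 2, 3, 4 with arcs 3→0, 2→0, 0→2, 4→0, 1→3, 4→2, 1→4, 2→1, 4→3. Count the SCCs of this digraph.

1

{0, 1, 2, 3, 4} are all mutually reachable — one SCC of size 5.
That gives 1 strongly connected component.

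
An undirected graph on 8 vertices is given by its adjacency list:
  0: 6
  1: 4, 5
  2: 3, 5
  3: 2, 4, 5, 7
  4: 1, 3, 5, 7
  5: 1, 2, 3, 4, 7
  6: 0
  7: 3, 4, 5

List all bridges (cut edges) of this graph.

0-6

The edges on the cycle 5-3-7-5 are not bridges since each lies on that cycle.
But removing 0-6 disconnects 0 from 6 — this is a bridge.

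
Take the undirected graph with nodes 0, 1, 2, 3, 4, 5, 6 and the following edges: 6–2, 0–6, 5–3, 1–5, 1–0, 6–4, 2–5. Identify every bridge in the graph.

The edges on the cycle 1-0-6-2-5-1 are not bridges since each lies on that cycle.
But removing 5–3 disconnects 5 from 3; removing 6–4 disconnects 6 from 4 — these are bridges.

3-5, 4-6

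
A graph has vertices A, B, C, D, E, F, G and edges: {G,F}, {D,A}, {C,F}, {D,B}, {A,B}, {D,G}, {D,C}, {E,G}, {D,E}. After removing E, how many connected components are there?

With E gone, the remaining components are: {A, B, C, D, F, G}.
That is 1 component.

1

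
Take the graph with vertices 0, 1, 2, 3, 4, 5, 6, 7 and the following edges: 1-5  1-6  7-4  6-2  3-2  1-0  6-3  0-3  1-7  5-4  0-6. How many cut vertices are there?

Removing 1 increases the component count from 1 to 2, so 1 is a cut vertex.
By contrast removing 5 leaves 1 component; it is not a cut vertex. No other vertex is a cut vertex either.

1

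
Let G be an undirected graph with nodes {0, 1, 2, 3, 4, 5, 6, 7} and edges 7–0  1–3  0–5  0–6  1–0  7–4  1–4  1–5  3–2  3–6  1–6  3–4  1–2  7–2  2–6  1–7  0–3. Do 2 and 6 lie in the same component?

Yes

From 2 we can reach 0, 1, 2, 3, 4, 5, 6, 7, which includes 6.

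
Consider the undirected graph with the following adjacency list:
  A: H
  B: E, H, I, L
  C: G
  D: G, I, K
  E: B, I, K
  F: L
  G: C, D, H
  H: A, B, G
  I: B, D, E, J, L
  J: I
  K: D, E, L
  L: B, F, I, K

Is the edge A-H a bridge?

Removing A-H leaves no path between A and H: the component count goes from 1 to 2. So it is a bridge.

Yes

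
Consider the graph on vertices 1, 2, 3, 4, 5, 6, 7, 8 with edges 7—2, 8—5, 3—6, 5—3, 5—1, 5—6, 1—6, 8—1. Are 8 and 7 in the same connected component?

The component containing 8 is {1, 3, 5, 6, 8}, and 7 is not in it.

No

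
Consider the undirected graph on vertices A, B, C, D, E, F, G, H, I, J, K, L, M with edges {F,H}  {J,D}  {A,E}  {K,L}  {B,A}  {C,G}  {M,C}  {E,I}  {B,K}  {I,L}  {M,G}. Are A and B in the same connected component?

From A we can reach A, B, E, I, K, L, which includes B.

Yes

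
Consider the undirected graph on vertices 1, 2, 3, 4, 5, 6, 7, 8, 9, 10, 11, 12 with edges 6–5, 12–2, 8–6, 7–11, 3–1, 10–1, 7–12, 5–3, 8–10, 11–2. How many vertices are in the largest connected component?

9 is isolated — a component by itself.
4 is isolated — a component by itself.
Starting from 2 we can reach 2, 7, 11, 12. That is one component of size 4.
Starting from 1 we can reach 1, 3, 5, 6, 8, 10. That is one component of size 6.
The largest has 6 vertices.

6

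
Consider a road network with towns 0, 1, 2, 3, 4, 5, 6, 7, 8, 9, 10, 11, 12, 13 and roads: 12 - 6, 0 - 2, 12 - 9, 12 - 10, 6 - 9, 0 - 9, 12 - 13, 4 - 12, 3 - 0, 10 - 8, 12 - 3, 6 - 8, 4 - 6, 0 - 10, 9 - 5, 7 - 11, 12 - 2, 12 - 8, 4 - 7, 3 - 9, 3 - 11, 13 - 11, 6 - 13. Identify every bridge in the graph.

The edges on the cycle 3-0-9-3 are not bridges since each lies on that cycle.
But removing 9 - 5 disconnects 9 from 5 — this is a bridge.

5-9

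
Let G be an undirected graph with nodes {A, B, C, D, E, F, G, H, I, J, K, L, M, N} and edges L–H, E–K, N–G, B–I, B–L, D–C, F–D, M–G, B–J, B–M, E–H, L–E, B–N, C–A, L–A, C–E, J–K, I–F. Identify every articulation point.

B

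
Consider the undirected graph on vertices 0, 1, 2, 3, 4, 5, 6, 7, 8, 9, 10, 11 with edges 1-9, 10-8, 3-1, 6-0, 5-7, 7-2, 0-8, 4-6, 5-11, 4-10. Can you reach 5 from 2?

Yes

From 2 we can reach 2, 5, 7, 11, which includes 5.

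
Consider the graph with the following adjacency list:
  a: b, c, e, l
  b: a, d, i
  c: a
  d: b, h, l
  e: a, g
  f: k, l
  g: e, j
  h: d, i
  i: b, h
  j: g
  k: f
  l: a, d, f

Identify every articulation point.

Removing a increases the component count from 1 to 3, so a is a cut vertex.
Removing e increases the component count from 1 to 2, so e is a cut vertex.
Removing f increases the component count from 1 to 2, so f is a cut vertex.
Likewise g, l are cut vertices.
By contrast removing j leaves 1 component; it is not a cut vertex. No other vertex is a cut vertex either.

a, e, f, g, l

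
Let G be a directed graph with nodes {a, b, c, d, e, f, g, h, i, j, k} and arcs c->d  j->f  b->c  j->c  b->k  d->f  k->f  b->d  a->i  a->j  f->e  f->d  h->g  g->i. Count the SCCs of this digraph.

10

{d, f} are all mutually reachable — one SCC of size 2.
{i} is an SCC by itself.
{g} is an SCC by itself.
{e} is an SCC by itself.
{j} is an SCC by itself.
(and 5 more singleton SCCs)
That gives 10 strongly connected components.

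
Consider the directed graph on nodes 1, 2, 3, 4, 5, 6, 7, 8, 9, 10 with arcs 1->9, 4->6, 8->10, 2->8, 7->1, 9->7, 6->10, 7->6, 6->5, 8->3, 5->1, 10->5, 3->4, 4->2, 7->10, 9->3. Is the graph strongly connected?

From 9 we can reach every vertex (1, 2, 3, 4, 5, 6, 7, 8, 9, 10), and every vertex can reach 9 (1, 2, 3, 4, 5, 6, 7, 8, 9, 10). So the whole graph is one strongly connected component.

Yes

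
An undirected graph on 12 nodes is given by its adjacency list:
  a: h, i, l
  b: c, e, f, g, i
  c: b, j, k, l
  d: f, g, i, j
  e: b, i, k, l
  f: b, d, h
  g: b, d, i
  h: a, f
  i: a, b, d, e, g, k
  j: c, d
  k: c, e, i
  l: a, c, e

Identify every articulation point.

Removing l, for instance, still leaves 1 component. No single vertex removal increases the component count — the graph has no articulation points.

none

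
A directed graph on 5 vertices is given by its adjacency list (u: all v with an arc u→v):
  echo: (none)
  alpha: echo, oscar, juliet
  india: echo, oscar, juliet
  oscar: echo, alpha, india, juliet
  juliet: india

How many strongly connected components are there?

2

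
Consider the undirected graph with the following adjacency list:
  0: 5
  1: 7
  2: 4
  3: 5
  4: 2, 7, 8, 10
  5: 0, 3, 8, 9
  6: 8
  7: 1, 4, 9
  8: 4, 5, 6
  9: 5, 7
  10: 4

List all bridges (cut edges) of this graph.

0-5, 1-7, 10-4, 2-4, 3-5, 6-8

The edges on the cycle 5-8-4-7-9-5 are not bridges since each lies on that cycle.
But removing 10-4 disconnects 10 from 4; removing 5-0 disconnects 5 from 0; removing 1-7 disconnects 1 from 7; removing 8-6 disconnects 8 from 6 — these are bridges.
In total 6 edges are bridges.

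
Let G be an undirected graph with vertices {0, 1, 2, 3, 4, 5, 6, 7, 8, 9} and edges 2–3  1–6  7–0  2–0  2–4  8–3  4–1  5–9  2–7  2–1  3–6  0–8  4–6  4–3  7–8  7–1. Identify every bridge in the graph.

The edges on the cycle 2-7-8-0-2 are not bridges since each lies on that cycle.
But removing 5–9 disconnects 5 from 9 — this is a bridge.

5-9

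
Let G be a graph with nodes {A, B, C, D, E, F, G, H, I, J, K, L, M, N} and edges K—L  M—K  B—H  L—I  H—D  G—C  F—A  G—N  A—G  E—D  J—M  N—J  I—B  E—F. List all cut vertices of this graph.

Removing G increases the component count from 1 to 2, so G is a cut vertex.
By contrast removing I leaves 1 component; it is not a cut vertex. No other vertex is a cut vertex either.

G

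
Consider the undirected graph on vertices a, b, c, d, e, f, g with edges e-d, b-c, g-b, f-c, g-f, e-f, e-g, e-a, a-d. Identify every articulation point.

Removing e increases the component count from 1 to 2, so e is a cut vertex.
By contrast removing b leaves 1 component; it is not a cut vertex. No other vertex is a cut vertex either.

e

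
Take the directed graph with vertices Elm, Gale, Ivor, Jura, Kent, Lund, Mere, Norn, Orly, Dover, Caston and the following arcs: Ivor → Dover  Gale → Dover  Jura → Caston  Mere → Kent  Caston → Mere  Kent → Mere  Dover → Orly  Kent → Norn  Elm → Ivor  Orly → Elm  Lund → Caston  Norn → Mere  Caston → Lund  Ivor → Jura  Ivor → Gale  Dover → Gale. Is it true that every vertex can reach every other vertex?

No

There is no directed path from Norn to Dover, so the graph is not strongly connected.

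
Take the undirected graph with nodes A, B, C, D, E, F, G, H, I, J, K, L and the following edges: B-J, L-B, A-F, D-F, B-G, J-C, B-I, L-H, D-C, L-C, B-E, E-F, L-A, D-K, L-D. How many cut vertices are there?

3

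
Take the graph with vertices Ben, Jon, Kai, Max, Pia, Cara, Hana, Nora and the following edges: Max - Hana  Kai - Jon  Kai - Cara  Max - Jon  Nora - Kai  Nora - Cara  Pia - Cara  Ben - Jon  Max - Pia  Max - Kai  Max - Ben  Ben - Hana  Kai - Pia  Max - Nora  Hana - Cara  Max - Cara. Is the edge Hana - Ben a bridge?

After removing Hana - Ben, the path Hana-Max-Ben still connects them, so the edge is not a bridge.

No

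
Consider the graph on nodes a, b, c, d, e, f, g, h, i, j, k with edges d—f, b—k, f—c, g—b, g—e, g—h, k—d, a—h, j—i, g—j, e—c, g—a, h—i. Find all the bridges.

none

The edges on the cycle g-b-k-d-f-c-e-g are not bridges since each lies on that cycle.
Every edge lies on some cycle, so there are no bridges.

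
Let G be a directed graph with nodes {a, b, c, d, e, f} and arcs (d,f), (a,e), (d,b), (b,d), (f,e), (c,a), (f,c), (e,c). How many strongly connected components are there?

{a, c, e} are all mutually reachable — one SCC of size 3.
{b, d} are all mutually reachable — one SCC of size 2.
{f} is an SCC by itself.
That gives 3 strongly connected components.

3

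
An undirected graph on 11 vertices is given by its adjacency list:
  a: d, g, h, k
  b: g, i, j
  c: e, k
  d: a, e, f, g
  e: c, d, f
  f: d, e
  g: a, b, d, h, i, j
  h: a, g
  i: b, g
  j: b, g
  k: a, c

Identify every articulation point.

g

Removing g increases the component count from 1 to 2, so g is a cut vertex.
By contrast removing b leaves 1 component; it is not a cut vertex. No other vertex is a cut vertex either.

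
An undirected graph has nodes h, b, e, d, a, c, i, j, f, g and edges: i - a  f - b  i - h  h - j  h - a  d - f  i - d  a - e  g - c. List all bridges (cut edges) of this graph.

The edges on the cycle i-h-a-i are not bridges since each lies on that cycle.
But removing d - f disconnects d from f; removing g - c disconnects g from c; removing f - b disconnects f from b; removing a - e disconnects a from e — these are bridges.
In total 6 edges are bridges.

a-e, b-f, c-g, d-f, d-i, h-j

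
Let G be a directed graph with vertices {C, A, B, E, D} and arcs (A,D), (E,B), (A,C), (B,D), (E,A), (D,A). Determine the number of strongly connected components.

4

{A, D} are all mutually reachable — one SCC of size 2.
{B} is an SCC by itself.
{E} is an SCC by itself.
{C} is an SCC by itself.
That gives 4 strongly connected components.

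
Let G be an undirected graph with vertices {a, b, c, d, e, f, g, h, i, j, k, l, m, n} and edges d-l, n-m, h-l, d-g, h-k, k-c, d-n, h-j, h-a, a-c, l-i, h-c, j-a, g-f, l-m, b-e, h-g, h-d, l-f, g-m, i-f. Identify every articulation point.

Removing h increases the component count from 2 to 3, so h is a cut vertex.
By contrast removing i leaves 2 components; it is not a cut vertex. No other vertex is a cut vertex either.

h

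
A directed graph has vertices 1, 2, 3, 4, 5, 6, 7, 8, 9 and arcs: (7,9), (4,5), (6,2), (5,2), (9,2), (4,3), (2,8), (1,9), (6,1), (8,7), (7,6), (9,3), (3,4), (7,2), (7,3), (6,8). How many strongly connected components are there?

1

{1, 2, 3, 4, 5, 6, 7, 8, 9} are all mutually reachable — one SCC of size 9.
That gives 1 strongly connected component.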